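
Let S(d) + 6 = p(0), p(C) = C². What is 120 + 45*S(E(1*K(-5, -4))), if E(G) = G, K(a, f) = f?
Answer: -150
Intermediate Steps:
S(d) = -6 (S(d) = -6 + 0² = -6 + 0 = -6)
120 + 45*S(E(1*K(-5, -4))) = 120 + 45*(-6) = 120 - 270 = -150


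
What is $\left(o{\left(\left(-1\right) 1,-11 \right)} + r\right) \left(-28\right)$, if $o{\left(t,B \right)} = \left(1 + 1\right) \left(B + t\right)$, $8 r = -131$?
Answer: $\frac{2261}{2} \approx 1130.5$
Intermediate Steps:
$r = - \frac{131}{8}$ ($r = \frac{1}{8} \left(-131\right) = - \frac{131}{8} \approx -16.375$)
$o{\left(t,B \right)} = 2 B + 2 t$ ($o{\left(t,B \right)} = 2 \left(B + t\right) = 2 B + 2 t$)
$\left(o{\left(\left(-1\right) 1,-11 \right)} + r\right) \left(-28\right) = \left(\left(2 \left(-11\right) + 2 \left(\left(-1\right) 1\right)\right) - \frac{131}{8}\right) \left(-28\right) = \left(\left(-22 + 2 \left(-1\right)\right) - \frac{131}{8}\right) \left(-28\right) = \left(\left(-22 - 2\right) - \frac{131}{8}\right) \left(-28\right) = \left(-24 - \frac{131}{8}\right) \left(-28\right) = \left(- \frac{323}{8}\right) \left(-28\right) = \frac{2261}{2}$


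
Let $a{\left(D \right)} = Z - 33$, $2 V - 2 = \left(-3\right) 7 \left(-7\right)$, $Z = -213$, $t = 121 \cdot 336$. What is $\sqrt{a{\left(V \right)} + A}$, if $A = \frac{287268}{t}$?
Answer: $\frac{i \sqrt{5666563}}{154} \approx 15.457 i$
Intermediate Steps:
$t = 40656$
$V = \frac{149}{2}$ ($V = 1 + \frac{\left(-3\right) 7 \left(-7\right)}{2} = 1 + \frac{\left(-21\right) \left(-7\right)}{2} = 1 + \frac{1}{2} \cdot 147 = 1 + \frac{147}{2} = \frac{149}{2} \approx 74.5$)
$a{\left(D \right)} = -246$ ($a{\left(D \right)} = -213 - 33 = -246$)
$A = \frac{23939}{3388}$ ($A = \frac{287268}{40656} = 287268 \cdot \frac{1}{40656} = \frac{23939}{3388} \approx 7.0658$)
$\sqrt{a{\left(V \right)} + A} = \sqrt{-246 + \frac{23939}{3388}} = \sqrt{- \frac{809509}{3388}} = \frac{i \sqrt{5666563}}{154}$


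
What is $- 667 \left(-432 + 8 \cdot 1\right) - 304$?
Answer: $282504$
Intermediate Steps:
$- 667 \left(-432 + 8 \cdot 1\right) - 304 = - 667 \left(-432 + 8\right) - 304 = \left(-667\right) \left(-424\right) - 304 = 282808 - 304 = 282504$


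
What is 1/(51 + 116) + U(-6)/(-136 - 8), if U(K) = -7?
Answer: 1313/24048 ≈ 0.054599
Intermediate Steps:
1/(51 + 116) + U(-6)/(-136 - 8) = 1/(51 + 116) - 7/(-136 - 8) = 1/167 - 7/(-144) = 1/167 - 7*(-1/144) = 1/167 + 7/144 = 1313/24048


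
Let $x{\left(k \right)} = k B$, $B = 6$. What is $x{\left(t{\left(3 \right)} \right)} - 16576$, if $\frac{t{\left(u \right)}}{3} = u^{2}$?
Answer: $-16414$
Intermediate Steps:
$t{\left(u \right)} = 3 u^{2}$
$x{\left(k \right)} = 6 k$ ($x{\left(k \right)} = k 6 = 6 k$)
$x{\left(t{\left(3 \right)} \right)} - 16576 = 6 \cdot 3 \cdot 3^{2} - 16576 = 6 \cdot 3 \cdot 9 - 16576 = 6 \cdot 27 - 16576 = 162 - 16576 = -16414$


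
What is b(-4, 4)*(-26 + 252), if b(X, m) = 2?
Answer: 452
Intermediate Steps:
b(-4, 4)*(-26 + 252) = 2*(-26 + 252) = 2*226 = 452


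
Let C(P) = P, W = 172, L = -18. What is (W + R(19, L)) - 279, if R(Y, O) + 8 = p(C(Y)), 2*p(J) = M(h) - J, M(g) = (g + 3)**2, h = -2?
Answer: -124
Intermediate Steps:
M(g) = (3 + g)**2
p(J) = 1/2 - J/2 (p(J) = ((3 - 2)**2 - J)/2 = (1**2 - J)/2 = (1 - J)/2 = 1/2 - J/2)
R(Y, O) = -15/2 - Y/2 (R(Y, O) = -8 + (1/2 - Y/2) = -15/2 - Y/2)
(W + R(19, L)) - 279 = (172 + (-15/2 - 1/2*19)) - 279 = (172 + (-15/2 - 19/2)) - 279 = (172 - 17) - 279 = 155 - 279 = -124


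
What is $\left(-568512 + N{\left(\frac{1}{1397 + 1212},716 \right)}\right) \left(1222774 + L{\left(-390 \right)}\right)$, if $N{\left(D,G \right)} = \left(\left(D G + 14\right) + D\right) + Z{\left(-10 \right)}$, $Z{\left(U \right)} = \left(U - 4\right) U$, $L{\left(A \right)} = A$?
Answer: $- \frac{1812606375307120}{2609} \approx -6.9475 \cdot 10^{11}$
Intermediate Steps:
$Z{\left(U \right)} = U \left(-4 + U\right)$ ($Z{\left(U \right)} = \left(U - 4\right) U = \left(-4 + U\right) U = U \left(-4 + U\right)$)
$N{\left(D,G \right)} = 154 + D + D G$ ($N{\left(D,G \right)} = \left(\left(D G + 14\right) + D\right) - 10 \left(-4 - 10\right) = \left(\left(14 + D G\right) + D\right) - -140 = \left(14 + D + D G\right) + 140 = 154 + D + D G$)
$\left(-568512 + N{\left(\frac{1}{1397 + 1212},716 \right)}\right) \left(1222774 + L{\left(-390 \right)}\right) = \left(-568512 + \left(154 + \frac{1}{1397 + 1212} + \frac{1}{1397 + 1212} \cdot 716\right)\right) \left(1222774 - 390\right) = \left(-568512 + \left(154 + \frac{1}{2609} + \frac{1}{2609} \cdot 716\right)\right) 1222384 = \left(-568512 + \left(154 + \frac{1}{2609} + \frac{716}{2609}\right)\right) 1222384 = \left(-568512 + \frac{402503}{2609}\right) 1222384 = \left(- \frac{1482845305}{2609}\right) 1222384 = - \frac{1812606375307120}{2609}$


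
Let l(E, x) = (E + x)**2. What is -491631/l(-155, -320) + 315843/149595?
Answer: -152230838/2250158125 ≈ -0.067653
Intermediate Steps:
-491631/l(-155, -320) + 315843/149595 = -491631/(-155 - 320)**2 + 315843/149595 = -491631/((-475)**2) + 315843*(1/149595) = -491631/225625 + 105281/49865 = -152230838/2250158125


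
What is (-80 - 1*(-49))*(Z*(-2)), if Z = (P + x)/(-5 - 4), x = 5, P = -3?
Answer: -124/9 ≈ -13.778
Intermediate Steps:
Z = -2/9 (Z = (-3 + 5)/(-5 - 4) = 2/(-9) = 2*(-1/9) = -2/9 ≈ -0.22222)
(-80 - 1*(-49))*(Z*(-2)) = (-80 - 1*(-49))*(-2/9*(-2)) = (-80 + 49)*(4/9) = -31*4/9 = -124/9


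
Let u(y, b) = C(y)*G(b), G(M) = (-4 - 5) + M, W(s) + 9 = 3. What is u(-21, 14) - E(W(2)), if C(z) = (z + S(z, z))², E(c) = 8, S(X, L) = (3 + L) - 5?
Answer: 9672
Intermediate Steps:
W(s) = -6 (W(s) = -9 + 3 = -6)
S(X, L) = -2 + L
G(M) = -9 + M
C(z) = (-2 + 2*z)² (C(z) = (z + (-2 + z))² = (-2 + 2*z)²)
u(y, b) = 4*(-1 + y)²*(-9 + b) (u(y, b) = (4*(-1 + y)²)*(-9 + b) = 4*(-1 + y)²*(-9 + b))
u(-21, 14) - E(W(2)) = 4*(-1 - 21)²*(-9 + 14) - 1*8 = 4*(-22)²*5 - 8 = 4*484*5 - 8 = 9680 - 8 = 9672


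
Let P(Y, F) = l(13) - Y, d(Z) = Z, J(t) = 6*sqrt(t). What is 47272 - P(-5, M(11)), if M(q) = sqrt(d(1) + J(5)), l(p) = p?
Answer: 47254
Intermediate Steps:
M(q) = sqrt(1 + 6*sqrt(5))
P(Y, F) = 13 - Y
47272 - P(-5, M(11)) = 47272 - (13 - 1*(-5)) = 47272 - (13 + 5) = 47272 - 1*18 = 47272 - 18 = 47254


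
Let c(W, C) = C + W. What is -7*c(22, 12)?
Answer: -238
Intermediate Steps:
-7*c(22, 12) = -7*(12 + 22) = -7*34 = -238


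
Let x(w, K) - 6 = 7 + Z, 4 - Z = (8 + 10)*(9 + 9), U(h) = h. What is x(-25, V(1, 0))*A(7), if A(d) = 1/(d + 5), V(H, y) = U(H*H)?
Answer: -307/12 ≈ -25.583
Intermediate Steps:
Z = -320 (Z = 4 - (8 + 10)*(9 + 9) = 4 - 18*18 = 4 - 1*324 = 4 - 324 = -320)
V(H, y) = H**2 (V(H, y) = H*H = H**2)
x(w, K) = -307 (x(w, K) = 6 + (7 - 320) = 6 - 313 = -307)
A(d) = 1/(5 + d)
x(-25, V(1, 0))*A(7) = -307/(5 + 7) = -307/12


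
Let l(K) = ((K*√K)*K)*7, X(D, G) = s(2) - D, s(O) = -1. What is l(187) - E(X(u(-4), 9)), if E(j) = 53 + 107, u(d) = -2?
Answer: -160 + 244783*√187 ≈ 3.3472e+6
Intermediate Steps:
X(D, G) = -1 - D
E(j) = 160
l(K) = 7*K^(5/2) (l(K) = (K^(3/2)*K)*7 = K^(5/2)*7 = 7*K^(5/2))
l(187) - E(X(u(-4), 9)) = 7*187^(5/2) - 1*160 = 7*(34969*√187) - 160 = 244783*√187 - 160 = -160 + 244783*√187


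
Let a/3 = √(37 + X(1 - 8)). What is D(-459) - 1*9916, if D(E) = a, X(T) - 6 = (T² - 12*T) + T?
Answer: -9877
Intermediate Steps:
X(T) = 6 + T² - 11*T (X(T) = 6 + ((T² - 12*T) + T) = 6 + (T² - 11*T) = 6 + T² - 11*T)
a = 39 (a = 3*√(37 + (6 + (1 - 8)² - 11*(1 - 8))) = 3*√(37 + (6 + (-7)² - 11*(-7))) = 3*√(37 + (6 + 49 + 77)) = 3*√(37 + 132) = 3*√169 = 3*13 = 39)
D(E) = 39
D(-459) - 1*9916 = 39 - 1*9916 = 39 - 9916 = -9877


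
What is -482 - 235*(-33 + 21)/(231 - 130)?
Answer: -45862/101 ≈ -454.08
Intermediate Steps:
-482 - 235*(-33 + 21)/(231 - 130) = -482 - (-2820)/101 = -482 - 235*(-12/101) = -482 + 2820/101 = -45862/101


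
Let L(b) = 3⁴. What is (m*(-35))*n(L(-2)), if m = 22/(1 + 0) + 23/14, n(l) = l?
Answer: -134055/2 ≈ -67028.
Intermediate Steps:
L(b) = 81
m = 331/14 (m = 22/1 + 23*(1/14) = 22*1 + 23/14 = 22 + 23/14 = 331/14 ≈ 23.643)
(m*(-35))*n(L(-2)) = ((331/14)*(-35))*81 = -1655/2*81 = -134055/2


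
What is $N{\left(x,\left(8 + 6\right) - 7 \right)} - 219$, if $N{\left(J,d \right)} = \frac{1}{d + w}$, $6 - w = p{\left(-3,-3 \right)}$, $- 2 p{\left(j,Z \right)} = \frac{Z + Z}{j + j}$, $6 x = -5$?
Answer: $- \frac{5911}{27} \approx -218.93$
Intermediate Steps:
$x = - \frac{5}{6}$ ($x = \frac{1}{6} \left(-5\right) = - \frac{5}{6} \approx -0.83333$)
$p{\left(j,Z \right)} = - \frac{Z}{2 j}$ ($p{\left(j,Z \right)} = - \frac{\left(Z + Z\right) \frac{1}{j + j}}{2} = - \frac{2 Z \frac{1}{2 j}}{2} = - \frac{Z \frac{1}{j}}{2} = - \frac{Z}{2 j}$)
$w = \frac{13}{2}$ ($w = 6 - \left(- \frac{1}{2}\right) \left(-3\right) \frac{1}{-3} = 6 - \left(- \frac{1}{2}\right) \left(-3\right) \left(- \frac{1}{3}\right) = 6 - - \frac{1}{2} = 6 + \frac{1}{2} = \frac{13}{2} \approx 6.5$)
$N{\left(J,d \right)} = \frac{1}{\frac{13}{2} + d}$ ($N{\left(J,d \right)} = \frac{1}{d + \frac{13}{2}} = \frac{1}{\frac{13}{2} + d}$)
$N{\left(x,\left(8 + 6\right) - 7 \right)} - 219 = \frac{2}{13 + 2 \left(\left(8 + 6\right) - 7\right)} - 219 = \frac{2}{13 + 2 \left(14 - 7\right)} - 219 = \frac{2}{13 + 2 \cdot 7} - 219 = \frac{2}{13 + 14} - 219 = \frac{2}{27} - 219 = - \frac{5911}{27}$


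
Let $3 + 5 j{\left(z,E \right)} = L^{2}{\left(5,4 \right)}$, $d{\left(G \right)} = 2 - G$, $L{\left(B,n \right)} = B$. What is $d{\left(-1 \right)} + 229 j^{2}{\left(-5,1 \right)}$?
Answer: $\frac{110911}{25} \approx 4436.4$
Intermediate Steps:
$j{\left(z,E \right)} = \frac{22}{5}$ ($j{\left(z,E \right)} = - \frac{3}{5} + \frac{5^{2}}{5} = - \frac{3}{5} + \frac{1}{5} \cdot 25 = - \frac{3}{5} + 5 = \frac{22}{5}$)
$d{\left(-1 \right)} + 229 j^{2}{\left(-5,1 \right)} = \left(2 - -1\right) + 229 \left(\frac{22}{5}\right)^{2} = \left(2 + 1\right) + 229 \cdot \frac{484}{25} = 3 + \frac{110836}{25} = \frac{110911}{25}$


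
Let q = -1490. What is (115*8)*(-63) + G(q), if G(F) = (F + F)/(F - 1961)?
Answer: -200016980/3451 ≈ -57959.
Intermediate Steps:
G(F) = 2*F/(-1961 + F) (G(F) = (2*F)/(-1961 + F) = 2*F/(-1961 + F))
(115*8)*(-63) + G(q) = (115*8)*(-63) + 2*(-1490)/(-1961 - 1490) = 920*(-63) + 2*(-1490)/(-3451) = -57960 + 2*(-1490)*(-1/3451) = -57960 + 2980/3451 = -200016980/3451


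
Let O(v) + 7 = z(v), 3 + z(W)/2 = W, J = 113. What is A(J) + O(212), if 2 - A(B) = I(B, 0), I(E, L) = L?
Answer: 413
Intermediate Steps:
A(B) = 2 (A(B) = 2 - 1*0 = 2 + 0 = 2)
z(W) = -6 + 2*W
O(v) = -13 + 2*v (O(v) = -7 + (-6 + 2*v) = -13 + 2*v)
A(J) + O(212) = 2 + (-13 + 2*212) = 2 + (-13 + 424) = 2 + 411 = 413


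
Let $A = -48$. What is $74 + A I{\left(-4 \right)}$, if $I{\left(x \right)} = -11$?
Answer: $602$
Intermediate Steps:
$74 + A I{\left(-4 \right)} = 74 - -528 = 74 + 528 = 602$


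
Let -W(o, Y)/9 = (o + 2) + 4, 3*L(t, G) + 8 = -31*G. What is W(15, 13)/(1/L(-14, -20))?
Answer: -38556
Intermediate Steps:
L(t, G) = -8/3 - 31*G/3 (L(t, G) = -8/3 + (-31*G)/3 = -8/3 - 31*G/3)
W(o, Y) = -54 - 9*o (W(o, Y) = -9*((o + 2) + 4) = -9*((2 + o) + 4) = -9*(6 + o) = -54 - 9*o)
W(15, 13)/(1/L(-14, -20)) = (-54 - 9*15)/(1/(-8/3 - 31/3*(-20))) = (-54 - 135)/(1/(-8/3 + 620/3)) = -189/(1/204) = -189/1/204 = -189*204 = -38556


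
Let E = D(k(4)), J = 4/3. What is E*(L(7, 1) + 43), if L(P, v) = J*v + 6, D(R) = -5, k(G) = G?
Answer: -755/3 ≈ -251.67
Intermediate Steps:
J = 4/3 (J = 4*(⅓) = 4/3 ≈ 1.3333)
E = -5
L(P, v) = 6 + 4*v/3 (L(P, v) = 4*v/3 + 6 = 6 + 4*v/3)
E*(L(7, 1) + 43) = -5*((6 + (4/3)*1) + 43) = -5*((6 + 4/3) + 43) = -5*(22/3 + 43) = -5*151/3 = -755/3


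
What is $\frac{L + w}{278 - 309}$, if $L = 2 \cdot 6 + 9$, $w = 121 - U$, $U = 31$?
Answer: $- \frac{111}{31} \approx -3.5806$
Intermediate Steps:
$w = 90$ ($w = 121 - 31 = 90$)
$L = 21$ ($L = 12 + 9 = 21$)
$\frac{L + w}{278 - 309} = \frac{21 + 90}{278 - 309} = \frac{111}{-31} = 111 \left(- \frac{1}{31}\right) = - \frac{111}{31}$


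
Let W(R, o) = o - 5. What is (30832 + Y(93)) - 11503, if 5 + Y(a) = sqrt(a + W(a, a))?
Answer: 19324 + sqrt(181) ≈ 19337.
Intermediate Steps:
W(R, o) = -5 + o
Y(a) = -5 + sqrt(-5 + 2*a) (Y(a) = -5 + sqrt(a + (-5 + a)) = -5 + sqrt(-5 + 2*a))
(30832 + Y(93)) - 11503 = (30832 + (-5 + sqrt(-5 + 2*93))) - 11503 = (30832 + (-5 + sqrt(-5 + 186))) - 11503 = (30832 + (-5 + sqrt(181))) - 11503 = (30827 + sqrt(181)) - 11503 = 19324 + sqrt(181)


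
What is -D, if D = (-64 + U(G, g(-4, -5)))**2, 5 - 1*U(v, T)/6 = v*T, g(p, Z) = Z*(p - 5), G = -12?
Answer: -10278436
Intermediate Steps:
g(p, Z) = Z*(-5 + p)
U(v, T) = 30 - 6*T*v (U(v, T) = 30 - 6*v*T = 30 - 6*T*v)
D = 10278436 (D = (-64 + (30 - 6*(-5*(-5 - 4))*(-12)))**2 = (-64 + (30 - 6*(-5*(-9))*(-12)))**2 = (-64 + (30 - 6*45*(-12)))**2 = (-64 + (30 + 3240))**2 = (-64 + 3270)**2 = 3206**2 = 10278436)
-D = -1*10278436 = -10278436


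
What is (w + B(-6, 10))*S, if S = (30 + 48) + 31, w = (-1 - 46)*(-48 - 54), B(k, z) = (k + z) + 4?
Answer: 523418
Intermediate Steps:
B(k, z) = 4 + k + z
w = 4794 (w = -47*(-102) = 4794)
S = 109 (S = 78 + 31 = 109)
(w + B(-6, 10))*S = (4794 + (4 - 6 + 10))*109 = (4794 + 8)*109 = 4802*109 = 523418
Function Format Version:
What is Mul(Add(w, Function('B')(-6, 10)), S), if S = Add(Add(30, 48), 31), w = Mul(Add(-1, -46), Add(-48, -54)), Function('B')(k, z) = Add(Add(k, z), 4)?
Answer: 523418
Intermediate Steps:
Function('B')(k, z) = Add(4, k, z)
w = 4794 (w = Mul(-47, -102) = 4794)
S = 109 (S = Add(78, 31) = 109)
Mul(Add(w, Function('B')(-6, 10)), S) = Mul(Add(4794, Add(4, -6, 10)), 109) = Mul(Add(4794, 8), 109) = Mul(4802, 109) = 523418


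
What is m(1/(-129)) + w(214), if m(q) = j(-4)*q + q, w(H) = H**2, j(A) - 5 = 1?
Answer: 5907677/129 ≈ 45796.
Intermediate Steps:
j(A) = 6 (j(A) = 5 + 1 = 6)
m(q) = 7*q (m(q) = 6*q + q = 7*q)
m(1/(-129)) + w(214) = 7/(-129) + 214**2 = 7*(-1/129) + 45796 = -7/129 + 45796 = 5907677/129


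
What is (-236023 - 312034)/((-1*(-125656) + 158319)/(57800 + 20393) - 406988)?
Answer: 42854221001/31823328709 ≈ 1.3466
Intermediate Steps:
(-236023 - 312034)/((-1*(-125656) + 158319)/(57800 + 20393) - 406988) = -548057/((125656 + 158319)/78193 - 406988) = -548057/(283975*(1/78193) - 406988) = -548057/(283975/78193 - 406988) = -548057/(-31823328709/78193) = -548057*(-78193/31823328709) = 42854221001/31823328709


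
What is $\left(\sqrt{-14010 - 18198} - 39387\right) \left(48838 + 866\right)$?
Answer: $-1957691448 + 198816 i \sqrt{2013} \approx -1.9577 \cdot 10^{9} + 8.9202 \cdot 10^{6} i$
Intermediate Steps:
$\left(\sqrt{-14010 - 18198} - 39387\right) \left(48838 + 866\right) = \left(\sqrt{-32208} - 39387\right) 49704 = \left(4 i \sqrt{2013} - 39387\right) 49704 = \left(-39387 + 4 i \sqrt{2013}\right) 49704 = -1957691448 + 198816 i \sqrt{2013}$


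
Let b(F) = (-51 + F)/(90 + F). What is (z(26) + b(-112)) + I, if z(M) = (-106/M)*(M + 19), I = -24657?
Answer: -7102253/286 ≈ -24833.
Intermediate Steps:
b(F) = (-51 + F)/(90 + F)
z(M) = -106*(19 + M)/M (z(M) = (-106/M)*(19 + M) = -106*(19 + M)/M)
(z(26) + b(-112)) + I = ((-106 - 2014/26) + (-51 - 112)/(90 - 112)) - 24657 = ((-106 - 2014*1/26) - 163/(-22)) - 24657 = ((-106 - 1007/13) - 1/22*(-163)) - 24657 = (-2385/13 + 163/22) - 24657 = -50351/286 - 24657 = -7102253/286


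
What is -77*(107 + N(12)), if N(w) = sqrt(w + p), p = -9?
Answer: -8239 - 77*sqrt(3) ≈ -8372.4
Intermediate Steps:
N(w) = sqrt(-9 + w) (N(w) = sqrt(w - 9) = sqrt(-9 + w))
-77*(107 + N(12)) = -77*(107 + sqrt(-9 + 12)) = -77*(107 + sqrt(3)) = -8239 - 77*sqrt(3)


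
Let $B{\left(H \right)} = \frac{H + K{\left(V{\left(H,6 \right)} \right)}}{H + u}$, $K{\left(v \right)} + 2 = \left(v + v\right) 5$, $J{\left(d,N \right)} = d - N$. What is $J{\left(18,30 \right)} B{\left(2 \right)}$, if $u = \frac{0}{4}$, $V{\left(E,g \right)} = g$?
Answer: $-360$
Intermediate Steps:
$K{\left(v \right)} = -2 + 10 v$ ($K{\left(v \right)} = -2 + \left(v + v\right) 5 = -2 + 2 v 5 = -2 + 10 v$)
$u = 0$ ($u = 0 \cdot \frac{1}{4} = 0$)
$B{\left(H \right)} = \frac{58 + H}{H}$ ($B{\left(H \right)} = \frac{H + \left(-2 + 10 \cdot 6\right)}{H + 0} = \frac{H + \left(-2 + 60\right)}{H} = \frac{H + 58}{H} = \frac{58 + H}{H}$)
$J{\left(18,30 \right)} B{\left(2 \right)} = \left(18 - 30\right) \frac{58 + 2}{2} = \left(18 - 30\right) \frac{1}{2} \cdot 60 = \left(-12\right) 30 = -360$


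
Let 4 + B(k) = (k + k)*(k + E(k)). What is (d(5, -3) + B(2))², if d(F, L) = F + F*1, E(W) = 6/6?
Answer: 324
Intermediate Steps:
E(W) = 1 (E(W) = 6*(⅙) = 1)
B(k) = -4 + 2*k*(1 + k) (B(k) = -4 + (k + k)*(k + 1) = -4 + (2*k)*(1 + k) = -4 + 2*k*(1 + k))
d(F, L) = 2*F (d(F, L) = F + F = 2*F)
(d(5, -3) + B(2))² = (2*5 + (-4 + 2*2 + 2*2²))² = (10 + (-4 + 4 + 2*4))² = (10 + (-4 + 4 + 8))² = (10 + 8)² = 18² = 324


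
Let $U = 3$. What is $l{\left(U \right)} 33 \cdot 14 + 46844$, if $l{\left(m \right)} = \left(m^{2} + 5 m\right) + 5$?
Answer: $60242$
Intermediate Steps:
$l{\left(m \right)} = 5 + m^{2} + 5 m$
$l{\left(U \right)} 33 \cdot 14 + 46844 = \left(5 + 3^{2} + 5 \cdot 3\right) 33 \cdot 14 + 46844 = \left(5 + 9 + 15\right) 33 \cdot 14 + 46844 = 29 \cdot 33 \cdot 14 + 46844 = 957 \cdot 14 + 46844 = 13398 + 46844 = 60242$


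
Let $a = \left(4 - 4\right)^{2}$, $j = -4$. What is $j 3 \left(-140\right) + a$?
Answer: $1680$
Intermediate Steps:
$a = 0$ ($a = 0^{2} = 0$)
$j 3 \left(-140\right) + a = \left(-4\right) 3 \left(-140\right) + 0 = \left(-12\right) \left(-140\right) + 0 = 1680 + 0 = 1680$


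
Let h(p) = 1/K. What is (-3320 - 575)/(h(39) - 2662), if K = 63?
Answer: 49077/33541 ≈ 1.4632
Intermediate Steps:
h(p) = 1/63
(-3320 - 575)/(h(39) - 2662) = (-3320 - 575)/(1/63 - 2662) = -3895/(-167705/63) = -3895*(-63/167705) = 49077/33541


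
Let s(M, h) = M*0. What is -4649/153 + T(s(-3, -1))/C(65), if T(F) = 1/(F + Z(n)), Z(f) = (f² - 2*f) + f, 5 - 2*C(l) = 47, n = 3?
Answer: -21701/714 ≈ -30.394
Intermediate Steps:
s(M, h) = 0
C(l) = -21 (C(l) = 5/2 - ½*47 = 5/2 - 47/2 = -21)
Z(f) = f² - f
T(F) = 1/(6 + F) (T(F) = 1/(F + 3*(-1 + 3)) = 1/(F + 3*2) = 1/(F + 6) = 1/(6 + F))
-4649/153 + T(s(-3, -1))/C(65) = -4649/153 + 1/((6 + 0)*(-21)) = -4649*1/153 - 1/21/6 = -4649/153 + (⅙)*(-1/21) = -4649/153 - 1/126 = -21701/714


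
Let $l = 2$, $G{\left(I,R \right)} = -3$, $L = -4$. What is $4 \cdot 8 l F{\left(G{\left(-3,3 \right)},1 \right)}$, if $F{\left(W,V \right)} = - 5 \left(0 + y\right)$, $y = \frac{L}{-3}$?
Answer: $- \frac{1280}{3} \approx -426.67$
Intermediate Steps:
$y = \frac{4}{3}$ ($y = - \frac{4}{-3} = \left(-4\right) \left(- \frac{1}{3}\right) = \frac{4}{3} \approx 1.3333$)
$F{\left(W,V \right)} = - \frac{20}{3}$ ($F{\left(W,V \right)} = - 5 \left(0 + \frac{4}{3}\right) = \left(-5\right) \frac{4}{3} = - \frac{20}{3}$)
$4 \cdot 8 l F{\left(G{\left(-3,3 \right)},1 \right)} = 4 \cdot 8 \cdot 2 \left(- \frac{20}{3}\right) = 32 \left(- \frac{40}{3}\right) = - \frac{1280}{3}$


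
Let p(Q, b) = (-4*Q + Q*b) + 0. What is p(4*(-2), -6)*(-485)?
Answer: -38800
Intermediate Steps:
p(Q, b) = -4*Q + Q*b
p(4*(-2), -6)*(-485) = ((4*(-2))*(-4 - 6))*(-485) = -8*(-10)*(-485) = 80*(-485) = -38800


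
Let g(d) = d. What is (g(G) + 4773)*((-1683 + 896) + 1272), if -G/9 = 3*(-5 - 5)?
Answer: 2445855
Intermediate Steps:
G = 270 (G = -27*(-5 - 5) = -27*(-10) = -9*(-30) = 270)
(g(G) + 4773)*((-1683 + 896) + 1272) = (270 + 4773)*((-1683 + 896) + 1272) = 5043*(-787 + 1272) = 5043*485 = 2445855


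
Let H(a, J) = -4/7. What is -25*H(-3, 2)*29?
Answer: 2900/7 ≈ 414.29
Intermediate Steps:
H(a, J) = -4/7 (H(a, J) = -4*1/7 = -4/7)
-25*H(-3, 2)*29 = -25*(-4/7)*29 = (100/7)*29 = 2900/7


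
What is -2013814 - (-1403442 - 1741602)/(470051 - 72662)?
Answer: -266754795534/132463 ≈ -2.0138e+6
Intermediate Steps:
-2013814 - (-1403442 - 1741602)/(470051 - 72662) = -2013814 - (-3145044)/397389 = -2013814 - 1*(-1048348/132463) = -2013814 + 1048348/132463 = -266754795534/132463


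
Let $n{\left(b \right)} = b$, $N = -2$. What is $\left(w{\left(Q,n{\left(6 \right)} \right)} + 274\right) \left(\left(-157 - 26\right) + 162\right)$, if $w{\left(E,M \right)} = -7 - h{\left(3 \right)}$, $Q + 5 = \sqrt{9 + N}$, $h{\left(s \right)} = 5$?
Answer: $-5502$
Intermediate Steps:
$Q = -5 + \sqrt{7}$ ($Q = -5 + \sqrt{9 - 2} = -5 + \sqrt{7} \approx -2.3542$)
$w{\left(E,M \right)} = -12$ ($w{\left(E,M \right)} = -7 - 5 = -12$)
$\left(w{\left(Q,n{\left(6 \right)} \right)} + 274\right) \left(\left(-157 - 26\right) + 162\right) = \left(-12 + 274\right) \left(\left(-157 - 26\right) + 162\right) = 262 \left(-183 + 162\right) = 262 \left(-21\right) = -5502$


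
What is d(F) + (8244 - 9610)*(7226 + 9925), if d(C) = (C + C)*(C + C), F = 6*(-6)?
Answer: -23423082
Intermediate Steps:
F = -36
d(C) = 4*C² (d(C) = (2*C)*(2*C) = 4*C²)
d(F) + (8244 - 9610)*(7226 + 9925) = 4*(-36)² + (8244 - 9610)*(7226 + 9925) = 4*1296 - 1366*17151 = 5184 - 23428266 = -23423082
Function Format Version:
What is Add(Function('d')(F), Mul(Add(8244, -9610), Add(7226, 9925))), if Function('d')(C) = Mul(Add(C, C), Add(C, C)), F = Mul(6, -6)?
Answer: -23423082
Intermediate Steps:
F = -36
Function('d')(C) = Mul(4, Pow(C, 2)) (Function('d')(C) = Mul(Mul(2, C), Mul(2, C)) = Mul(4, Pow(C, 2)))
Add(Function('d')(F), Mul(Add(8244, -9610), Add(7226, 9925))) = Add(Mul(4, Pow(-36, 2)), Mul(Add(8244, -9610), Add(7226, 9925))) = Add(Mul(4, 1296), Mul(-1366, 17151)) = Add(5184, -23428266) = -23423082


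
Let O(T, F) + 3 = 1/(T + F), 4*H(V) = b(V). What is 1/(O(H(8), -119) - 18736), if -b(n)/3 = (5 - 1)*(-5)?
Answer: -104/1948857 ≈ -5.3365e-5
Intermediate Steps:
b(n) = 60 (b(n) = -3*(5 - 1)*(-5) = -12*(-5) = -3*(-20) = 60)
H(V) = 15 (H(V) = (¼)*60 = 15)
O(T, F) = -3 + 1/(F + T) (O(T, F) = -3 + 1/(T + F) = -3 + 1/(F + T))
1/(O(H(8), -119) - 18736) = 1/((1 - 3*(-119) - 3*15)/(-119 + 15) - 18736) = 1/((1 + 357 - 45)/(-104) - 18736) = 1/(-1/104*313 - 18736) = 1/(-313/104 - 18736) = 1/(-1948857/104) = -104/1948857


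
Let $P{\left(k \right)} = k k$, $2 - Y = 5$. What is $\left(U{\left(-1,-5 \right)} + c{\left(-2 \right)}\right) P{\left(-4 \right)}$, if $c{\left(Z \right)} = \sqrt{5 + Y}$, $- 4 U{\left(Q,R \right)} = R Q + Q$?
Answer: $-16 + 16 \sqrt{2} \approx 6.6274$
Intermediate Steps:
$Y = -3$ ($Y = 2 - 5 = -3$)
$U{\left(Q,R \right)} = - \frac{Q}{4} - \frac{Q R}{4}$ ($U{\left(Q,R \right)} = - \frac{R Q + Q}{4} = - \frac{Q R + Q}{4} = - \frac{Q + Q R}{4} = - \frac{Q}{4} - \frac{Q R}{4}$)
$P{\left(k \right)} = k^{2}$
$c{\left(Z \right)} = \sqrt{2}$ ($c{\left(Z \right)} = \sqrt{5 - 3} = \sqrt{2}$)
$\left(U{\left(-1,-5 \right)} + c{\left(-2 \right)}\right) P{\left(-4 \right)} = \left(\left(- \frac{1}{4}\right) \left(-1\right) \left(1 - 5\right) + \sqrt{2}\right) \left(-4\right)^{2} = \left(\left(- \frac{1}{4}\right) \left(-1\right) \left(-4\right) + \sqrt{2}\right) 16 = \left(-1 + \sqrt{2}\right) 16 = -16 + 16 \sqrt{2}$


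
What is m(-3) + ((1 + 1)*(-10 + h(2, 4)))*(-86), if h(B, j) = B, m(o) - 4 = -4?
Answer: 1376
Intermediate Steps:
m(o) = 0 (m(o) = 4 - 4 = 0)
m(-3) + ((1 + 1)*(-10 + h(2, 4)))*(-86) = 0 + ((1 + 1)*(-10 + 2))*(-86) = 0 + (2*(-8))*(-86) = 0 - 16*(-86) = 0 + 1376 = 1376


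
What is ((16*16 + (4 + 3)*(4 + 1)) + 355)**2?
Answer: 417316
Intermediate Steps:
((16*16 + (4 + 3)*(4 + 1)) + 355)**2 = ((256 + 7*5) + 355)**2 = ((256 + 35) + 355)**2 = (291 + 355)**2 = 646**2 = 417316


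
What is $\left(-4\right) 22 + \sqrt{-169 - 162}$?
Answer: $-88 + i \sqrt{331} \approx -88.0 + 18.193 i$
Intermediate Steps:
$\left(-4\right) 22 + \sqrt{-169 - 162} = -88 + \sqrt{-331} = -88 + i \sqrt{331}$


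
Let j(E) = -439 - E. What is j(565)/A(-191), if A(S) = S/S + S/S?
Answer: -502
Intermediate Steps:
A(S) = 2 (A(S) = 1 + 1 = 2)
j(565)/A(-191) = (-439 - 1*565)/2 = (-439 - 565)*(½) = -1004*½ = -502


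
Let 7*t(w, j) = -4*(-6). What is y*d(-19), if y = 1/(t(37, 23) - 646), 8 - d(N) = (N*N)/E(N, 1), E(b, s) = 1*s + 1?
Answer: 2415/8996 ≈ 0.26845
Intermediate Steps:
t(w, j) = 24/7 (t(w, j) = (-4*(-6))/7 = (⅐)*24 = 24/7)
E(b, s) = 1 + s (E(b, s) = s + 1 = 1 + s)
d(N) = 8 - N²/2 (d(N) = 8 - N*N/(1 + 1) = 8 - N²/2)
y = -7/4498 (y = 1/(24/7 - 646) = 1/(-4498/7) = -7/4498 ≈ -0.0015562)
y*d(-19) = -7*(8 - ½*(-19)²)/4498 = -7*(8 - ½*361)/4498 = -7*(8 - 361/2)/4498 = -7/4498*(-345/2) = 2415/8996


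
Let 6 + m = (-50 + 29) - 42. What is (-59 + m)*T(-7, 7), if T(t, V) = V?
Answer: -896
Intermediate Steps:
m = -69 (m = -6 + ((-50 + 29) - 42) = -6 + (-21 - 42) = -6 - 63 = -69)
(-59 + m)*T(-7, 7) = (-59 - 69)*7 = -128*7 = -896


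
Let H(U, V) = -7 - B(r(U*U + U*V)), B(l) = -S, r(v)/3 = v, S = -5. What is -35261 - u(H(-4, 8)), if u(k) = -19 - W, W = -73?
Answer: -35315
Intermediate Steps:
r(v) = 3*v
B(l) = 5 (B(l) = -1*(-5) = 5)
H(U, V) = -12 (H(U, V) = -7 - 1*5 = -7 - 5 = -12)
u(k) = 54 (u(k) = -19 - 1*(-73) = -19 + 73 = 54)
-35261 - u(H(-4, 8)) = -35261 - 1*54 = -35261 - 54 = -35315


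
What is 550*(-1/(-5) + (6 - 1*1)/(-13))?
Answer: -1320/13 ≈ -101.54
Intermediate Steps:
550*(-1/(-5) + (6 - 1*1)/(-13)) = 550*(-1*(-⅕) + (6 - 1)*(-1/13)) = 550*(⅕ + 5*(-1/13)) = 550*(⅕ - 5/13) = 550*(-12/65) = -1320/13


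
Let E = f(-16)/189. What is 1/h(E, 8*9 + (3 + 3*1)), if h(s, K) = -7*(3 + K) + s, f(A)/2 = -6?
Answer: -63/35725 ≈ -0.0017635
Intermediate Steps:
f(A) = -12 (f(A) = 2*(-6) = -12)
E = -4/63 (E = -12/189 = -12*1/189 = -4/63 ≈ -0.063492)
h(s, K) = -21 + s - 7*K (h(s, K) = (-21 - 7*K) + s = -21 + s - 7*K)
1/h(E, 8*9 + (3 + 3*1)) = 1/(-21 - 4/63 - 7*(8*9 + (3 + 3*1))) = 1/(-21 - 4/63 - 7*(72 + (3 + 3))) = 1/(-21 - 4/63 - 7*(72 + 6)) = 1/(-21 - 4/63 - 7*78) = 1/(-21 - 4/63 - 546) = 1/(-35725/63) = -63/35725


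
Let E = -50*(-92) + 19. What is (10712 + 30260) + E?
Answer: 45591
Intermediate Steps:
E = 4619 (E = 4600 + 19 = 4619)
(10712 + 30260) + E = (10712 + 30260) + 4619 = 40972 + 4619 = 45591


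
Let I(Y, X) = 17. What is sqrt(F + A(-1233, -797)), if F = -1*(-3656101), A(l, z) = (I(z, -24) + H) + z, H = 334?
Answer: sqrt(3655655) ≈ 1912.0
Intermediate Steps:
A(l, z) = 351 + z (A(l, z) = (17 + 334) + z = 351 + z)
F = 3656101
sqrt(F + A(-1233, -797)) = sqrt(3656101 + (351 - 797)) = sqrt(3656101 - 446) = sqrt(3655655)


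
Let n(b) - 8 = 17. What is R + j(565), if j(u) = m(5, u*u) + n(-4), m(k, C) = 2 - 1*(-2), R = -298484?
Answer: -298455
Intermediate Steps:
n(b) = 25 (n(b) = 8 + 17 = 25)
m(k, C) = 4 (m(k, C) = 2 + 2 = 4)
j(u) = 29 (j(u) = 4 + 25 = 29)
R + j(565) = -298484 + 29 = -298455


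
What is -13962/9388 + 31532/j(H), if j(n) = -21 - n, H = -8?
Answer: -148101961/61022 ≈ -2427.0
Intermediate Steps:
-13962/9388 + 31532/j(H) = -13962/9388 + 31532/(-21 - 1*(-8)) = -13962*1/9388 + 31532/(-21 + 8) = -6981/4694 + 31532/(-13) = -6981/4694 + 31532*(-1/13) = -6981/4694 - 31532/13 = -148101961/61022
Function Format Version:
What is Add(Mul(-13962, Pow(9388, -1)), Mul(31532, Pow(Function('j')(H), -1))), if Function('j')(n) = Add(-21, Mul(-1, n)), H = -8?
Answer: Rational(-148101961, 61022) ≈ -2427.0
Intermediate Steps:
Add(Mul(-13962, Pow(9388, -1)), Mul(31532, Pow(Function('j')(H), -1))) = Add(Mul(-13962, Pow(9388, -1)), Mul(31532, Pow(Add(-21, Mul(-1, -8)), -1))) = Add(Mul(-13962, Rational(1, 9388)), Mul(31532, Pow(Add(-21, 8), -1))) = Add(Rational(-6981, 4694), Mul(31532, Pow(-13, -1))) = Add(Rational(-6981, 4694), Mul(31532, Rational(-1, 13))) = Add(Rational(-6981, 4694), Rational(-31532, 13)) = Rational(-148101961, 61022)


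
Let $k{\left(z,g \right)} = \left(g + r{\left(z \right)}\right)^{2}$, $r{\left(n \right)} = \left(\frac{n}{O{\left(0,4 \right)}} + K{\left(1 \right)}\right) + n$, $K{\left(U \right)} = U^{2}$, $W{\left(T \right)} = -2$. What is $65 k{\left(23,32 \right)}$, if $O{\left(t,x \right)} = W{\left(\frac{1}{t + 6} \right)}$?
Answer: $\frac{514865}{4} \approx 1.2872 \cdot 10^{5}$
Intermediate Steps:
$O{\left(t,x \right)} = -2$
$r{\left(n \right)} = 1 + \frac{n}{2}$ ($r{\left(n \right)} = \left(\frac{n}{-2} + 1^{2}\right) + n = \left(n \left(- \frac{1}{2}\right) + 1\right) + n = \left(- \frac{n}{2} + 1\right) + n = \left(1 - \frac{n}{2}\right) + n = 1 + \frac{n}{2}$)
$k{\left(z,g \right)} = \left(1 + g + \frac{z}{2}\right)^{2}$ ($k{\left(z,g \right)} = \left(g + \left(1 + \frac{z}{2}\right)\right)^{2} = \left(1 + g + \frac{z}{2}\right)^{2}$)
$65 k{\left(23,32 \right)} = 65 \frac{\left(2 + 23 + 2 \cdot 32\right)^{2}}{4} = 65 \frac{\left(2 + 23 + 64\right)^{2}}{4} = 65 \frac{89^{2}}{4} = 65 \cdot \frac{1}{4} \cdot 7921 = 65 \cdot \frac{7921}{4} = \frac{514865}{4}$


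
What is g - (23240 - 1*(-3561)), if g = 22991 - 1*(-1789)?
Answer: -2021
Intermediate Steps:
g = 24780 (g = 22991 + 1789 = 24780)
g - (23240 - 1*(-3561)) = 24780 - (23240 - 1*(-3561)) = 24780 - (23240 + 3561) = 24780 - 1*26801 = 24780 - 26801 = -2021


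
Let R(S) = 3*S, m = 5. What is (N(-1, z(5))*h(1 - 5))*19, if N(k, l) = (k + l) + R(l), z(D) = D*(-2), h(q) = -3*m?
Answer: 11685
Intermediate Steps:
h(q) = -15 (h(q) = -3*5 = -15)
z(D) = -2*D
N(k, l) = k + 4*l (N(k, l) = (k + l) + 3*l = k + 4*l)
(N(-1, z(5))*h(1 - 5))*19 = ((-1 + 4*(-2*5))*(-15))*19 = ((-1 + 4*(-10))*(-15))*19 = ((-1 - 40)*(-15))*19 = -41*(-15)*19 = 615*19 = 11685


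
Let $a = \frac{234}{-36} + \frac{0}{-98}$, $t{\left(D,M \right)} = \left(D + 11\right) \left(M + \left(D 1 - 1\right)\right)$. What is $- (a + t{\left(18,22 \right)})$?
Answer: $- \frac{2249}{2} \approx -1124.5$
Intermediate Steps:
$t{\left(D,M \right)} = \left(11 + D\right) \left(-1 + D + M\right)$ ($t{\left(D,M \right)} = \left(11 + D\right) \left(M + \left(D - 1\right)\right) = \left(11 + D\right) \left(M + \left(-1 + D\right)\right) = \left(11 + D\right) \left(-1 + D + M\right)$)
$a = - \frac{13}{2}$ ($a = 234 \left(- \frac{1}{36}\right) + 0 \left(- \frac{1}{98}\right) = - \frac{13}{2} + 0 = - \frac{13}{2} \approx -6.5$)
$- (a + t{\left(18,22 \right)}) = - (- \frac{13}{2} + \left(-11 + 18^{2} + 10 \cdot 18 + 11 \cdot 22 + 18 \cdot 22\right)) = - (- \frac{13}{2} + \left(-11 + 324 + 180 + 242 + 396\right)) = - (- \frac{13}{2} + 1131) = \left(-1\right) \frac{2249}{2} = - \frac{2249}{2}$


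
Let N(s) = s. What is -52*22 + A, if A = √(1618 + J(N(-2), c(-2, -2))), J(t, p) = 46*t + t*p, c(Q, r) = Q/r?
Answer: -1144 + 2*√381 ≈ -1105.0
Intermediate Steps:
J(t, p) = 46*t + p*t
A = 2*√381 (A = √(1618 - 2*(46 - 2/(-2))) = √(1618 - 2*(46 - 2*(-½))) = √(1618 - 2*(46 + 1)) = √(1618 - 2*47) = √(1618 - 94) = √1524 = 2*√381 ≈ 39.038)
-52*22 + A = -52*22 + 2*√381 = -1144 + 2*√381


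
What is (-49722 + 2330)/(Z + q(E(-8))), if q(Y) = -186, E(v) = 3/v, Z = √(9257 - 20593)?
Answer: 2203728/11483 + 23696*I*√2834/11483 ≈ 191.91 + 109.85*I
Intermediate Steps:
Z = 2*I*√2834 (Z = √(-11336) = 2*I*√2834 ≈ 106.47*I)
(-49722 + 2330)/(Z + q(E(-8))) = (-49722 + 2330)/(2*I*√2834 - 186) = -47392/(-186 + 2*I*√2834)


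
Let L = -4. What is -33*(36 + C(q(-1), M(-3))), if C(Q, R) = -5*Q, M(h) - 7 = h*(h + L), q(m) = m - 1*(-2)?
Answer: -1023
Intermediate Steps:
q(m) = 2 + m (q(m) = m + 2 = 2 + m)
M(h) = 7 + h*(-4 + h) (M(h) = 7 + h*(h - 4) = 7 + h*(-4 + h))
-33*(36 + C(q(-1), M(-3))) = -33*(36 - 5*(2 - 1)) = -33*(36 - 5*1) = -33*(36 - 5) = -33*31 = -1023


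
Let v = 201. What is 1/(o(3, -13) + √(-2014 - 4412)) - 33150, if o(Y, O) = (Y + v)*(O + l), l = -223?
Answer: -753301628122/22724031 - I*√714/772617054 ≈ -33150.0 - 3.4585e-8*I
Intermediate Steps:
o(Y, O) = (-223 + O)*(201 + Y) (o(Y, O) = (Y + 201)*(O - 223) = (201 + Y)*(-223 + O) = (-223 + O)*(201 + Y))
1/(o(3, -13) + √(-2014 - 4412)) - 33150 = 1/((-44823 - 223*3 + 201*(-13) - 13*3) + √(-2014 - 4412)) - 33150 = 1/((-44823 - 669 - 2613 - 39) + √(-6426)) - 33150 = 1/(-48144 + 3*I*√714) - 33150 = -33150 + 1/(-48144 + 3*I*√714)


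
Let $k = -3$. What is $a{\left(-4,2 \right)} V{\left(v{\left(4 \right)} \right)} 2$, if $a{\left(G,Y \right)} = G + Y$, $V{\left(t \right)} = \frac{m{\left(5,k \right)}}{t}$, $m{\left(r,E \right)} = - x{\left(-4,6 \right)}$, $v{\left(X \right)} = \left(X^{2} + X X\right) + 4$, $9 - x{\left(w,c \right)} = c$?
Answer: $\frac{1}{3} \approx 0.33333$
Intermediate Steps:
$x{\left(w,c \right)} = 9 - c$
$v{\left(X \right)} = 4 + 2 X^{2}$ ($v{\left(X \right)} = \left(X^{2} + X^{2}\right) + 4 = 2 X^{2} + 4 = 4 + 2 X^{2}$)
$m{\left(r,E \right)} = -3$ ($m{\left(r,E \right)} = - (9 - 6) = \left(-1\right) 3 = -3$)
$V{\left(t \right)} = - \frac{3}{t}$
$a{\left(-4,2 \right)} V{\left(v{\left(4 \right)} \right)} 2 = \left(-4 + 2\right) \left(- \frac{3}{4 + 2 \cdot 4^{2}}\right) 2 = - 2 \left(- \frac{3}{4 + 2 \cdot 16}\right) 2 = - 2 \left(- \frac{3}{4 + 32}\right) 2 = - 2 \left(- \frac{3}{36}\right) 2 = - 2 \left(\left(-3\right) \frac{1}{36}\right) 2 = \left(-2\right) \left(- \frac{1}{12}\right) 2 = \frac{1}{6} \cdot 2 = \frac{1}{3}$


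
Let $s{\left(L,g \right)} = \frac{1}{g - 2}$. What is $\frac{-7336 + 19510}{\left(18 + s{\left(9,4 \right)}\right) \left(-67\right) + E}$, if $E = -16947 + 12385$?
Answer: $- \frac{24348}{11603} \approx -2.0984$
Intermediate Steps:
$E = -4562$
$s{\left(L,g \right)} = \frac{1}{-2 + g}$
$\frac{-7336 + 19510}{\left(18 + s{\left(9,4 \right)}\right) \left(-67\right) + E} = \frac{-7336 + 19510}{\left(18 + \frac{1}{-2 + 4}\right) \left(-67\right) - 4562} = \frac{12174}{\left(18 + \frac{1}{2}\right) \left(-67\right) - 4562} = \frac{12174}{\frac{37}{2} \left(-67\right) - 4562} = \frac{12174}{- \frac{2479}{2} - 4562} = \frac{12174}{- \frac{11603}{2}} = 12174 \left(- \frac{2}{11603}\right) = - \frac{24348}{11603}$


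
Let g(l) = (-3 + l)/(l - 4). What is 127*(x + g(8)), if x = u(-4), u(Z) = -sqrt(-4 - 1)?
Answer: 635/4 - 127*I*sqrt(5) ≈ 158.75 - 283.98*I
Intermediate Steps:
u(Z) = -I*sqrt(5) (u(Z) = -sqrt(-5) = -I*sqrt(5))
x = -I*sqrt(5) ≈ -2.2361*I
g(l) = (-3 + l)/(-4 + l)
127*(x + g(8)) = 127*(-I*sqrt(5) + (-3 + 8)/(-4 + 8)) = 127*(-I*sqrt(5) + 5/4) = 127*(5/4 - I*sqrt(5)) = 635/4 - 127*I*sqrt(5)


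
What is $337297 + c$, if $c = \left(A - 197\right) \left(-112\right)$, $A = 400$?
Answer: $314561$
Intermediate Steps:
$c = -22736$ ($c = \left(400 - 197\right) \left(-112\right) = 203 \left(-112\right) = -22736$)
$337297 + c = 337297 - 22736 = 314561$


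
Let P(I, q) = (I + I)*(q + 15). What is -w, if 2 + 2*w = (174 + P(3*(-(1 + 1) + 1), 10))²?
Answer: -287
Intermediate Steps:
P(I, q) = 2*I*(15 + q) (P(I, q) = (2*I)*(15 + q) = 2*I*(15 + q))
w = 287 (w = -1 + (174 + 2*(3*(-(1 + 1) + 1))*(15 + 10))²/2 = -1 + (174 + 2*(3*(-1*2 + 1))*25)²/2 = -1 + (174 + 2*(3*(-2 + 1))*25)²/2 = -1 + (174 + 2*(3*(-1))*25)²/2 = -1 + (174 + 2*(-3)*25)²/2 = -1 + (174 - 150)²/2 = -1 + (½)*24² = -1 + (½)*576 = -1 + 288 = 287)
-w = -1*287 = -287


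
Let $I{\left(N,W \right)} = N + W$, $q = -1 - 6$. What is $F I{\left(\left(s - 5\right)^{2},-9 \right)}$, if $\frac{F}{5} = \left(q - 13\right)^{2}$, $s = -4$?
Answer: $144000$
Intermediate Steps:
$q = -7$
$F = 2000$ ($F = 5 \left(-7 - 13\right)^{2} = 5 \left(-20\right)^{2} = 5 \cdot 400 = 2000$)
$F I{\left(\left(s - 5\right)^{2},-9 \right)} = 2000 \left(\left(-4 - 5\right)^{2} - 9\right) = 2000 \left(\left(-9\right)^{2} - 9\right) = 2000 \left(81 - 9\right) = 2000 \cdot 72 = 144000$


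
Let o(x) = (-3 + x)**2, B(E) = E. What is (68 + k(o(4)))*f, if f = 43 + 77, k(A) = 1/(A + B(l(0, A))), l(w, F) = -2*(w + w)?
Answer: 8280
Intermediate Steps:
l(w, F) = -4*w
k(A) = 1/A (k(A) = 1/(A - 4*0) = 1/(A + 0) = 1/A)
f = 120
(68 + k(o(4)))*f = (68 + 1/((-3 + 4)**2))*120 = (68 + 1/(1**2))*120 = (68 + 1/1)*120 = (68 + 1)*120 = 69*120 = 8280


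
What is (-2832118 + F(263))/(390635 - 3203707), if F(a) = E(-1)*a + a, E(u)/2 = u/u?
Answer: 2831329/2813072 ≈ 1.0065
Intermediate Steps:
E(u) = 2 (E(u) = 2*(u/u) = 2*1 = 2)
F(a) = 3*a (F(a) = 2*a + a = 3*a)
(-2832118 + F(263))/(390635 - 3203707) = (-2832118 + 3*263)/(390635 - 3203707) = (-2832118 + 789)/(-2813072) = -2831329*(-1/2813072) = 2831329/2813072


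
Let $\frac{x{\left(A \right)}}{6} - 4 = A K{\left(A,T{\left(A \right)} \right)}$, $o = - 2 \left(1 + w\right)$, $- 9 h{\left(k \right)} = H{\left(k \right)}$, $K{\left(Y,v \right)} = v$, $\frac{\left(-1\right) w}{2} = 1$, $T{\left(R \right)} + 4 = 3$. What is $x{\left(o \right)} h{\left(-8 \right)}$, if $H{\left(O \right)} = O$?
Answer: $\frac{32}{3} \approx 10.667$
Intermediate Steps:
$T{\left(R \right)} = -1$ ($T{\left(R \right)} = -4 + 3 = -1$)
$w = -2$ ($w = \left(-2\right) 1 = -2$)
$h{\left(k \right)} = - \frac{k}{9}$
$o = 2$ ($o = - 2 \left(1 - 2\right) = \left(-2\right) \left(-1\right) = 2$)
$x{\left(A \right)} = 24 - 6 A$ ($x{\left(A \right)} = 24 + 6 A \left(-1\right) = 24 + 6 \left(- A\right) = 24 - 6 A$)
$x{\left(o \right)} h{\left(-8 \right)} = \left(24 - 12\right) \left(\left(- \frac{1}{9}\right) \left(-8\right)\right) = \left(24 - 12\right) \frac{8}{9} = 12 \cdot \frac{8}{9} = \frac{32}{3}$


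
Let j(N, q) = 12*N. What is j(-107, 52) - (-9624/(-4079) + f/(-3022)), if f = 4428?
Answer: -7919276754/6163369 ≈ -1284.9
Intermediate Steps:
j(-107, 52) - (-9624/(-4079) + f/(-3022)) = 12*(-107) - (-9624/(-4079) + 4428/(-3022)) = -1284 - (-9624*(-1/4079) + 4428*(-1/3022)) = -1284 - (9624/4079 - 2214/1511) = -1284 - 1*5510958/6163369 = -1284 - 5510958/6163369 = -7919276754/6163369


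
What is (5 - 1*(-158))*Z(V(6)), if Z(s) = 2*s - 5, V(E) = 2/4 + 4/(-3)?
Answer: -3260/3 ≈ -1086.7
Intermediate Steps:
V(E) = -⅚ (V(E) = 2*(¼) + 4*(-⅓) = ½ - 4/3 = -⅚)
Z(s) = -5 + 2*s
(5 - 1*(-158))*Z(V(6)) = (5 - 1*(-158))*(-5 + 2*(-⅚)) = (5 + 158)*(-5 - 5/3) = 163*(-20/3) = -3260/3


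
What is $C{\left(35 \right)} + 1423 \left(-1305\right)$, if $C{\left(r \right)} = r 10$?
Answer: $-1856665$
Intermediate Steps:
$C{\left(r \right)} = 10 r$
$C{\left(35 \right)} + 1423 \left(-1305\right) = 10 \cdot 35 + 1423 \left(-1305\right) = 350 - 1857015 = -1856665$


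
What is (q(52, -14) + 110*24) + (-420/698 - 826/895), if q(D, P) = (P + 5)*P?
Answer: 863497706/312355 ≈ 2764.5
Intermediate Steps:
q(D, P) = P*(5 + P) (q(D, P) = (5 + P)*P = P*(5 + P))
(q(52, -14) + 110*24) + (-420/698 - 826/895) = (-14*(5 - 14) + 110*24) + (-420/698 - 826/895) = (-14*(-9) + 2640) + (-420*1/698 - 826*1/895) = (126 + 2640) + (-210/349 - 826/895) = 2766 - 476224/312355 = 863497706/312355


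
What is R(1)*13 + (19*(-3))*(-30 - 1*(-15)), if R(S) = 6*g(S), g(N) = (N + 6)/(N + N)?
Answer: 1128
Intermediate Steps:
g(N) = (6 + N)/(2*N) (g(N) = (6 + N)/((2*N)) = (6 + N)*(1/(2*N)) = (6 + N)/(2*N))
R(S) = 3*(6 + S)/S (R(S) = 6*((6 + S)/(2*S)) = 3*(6 + S)/S)
R(1)*13 + (19*(-3))*(-30 - 1*(-15)) = (3 + 18/1)*13 + (19*(-3))*(-30 - 1*(-15)) = (3 + 18*1)*13 - 57*(-30 + 15) = (3 + 18)*13 - 57*(-15) = 21*13 + 855 = 273 + 855 = 1128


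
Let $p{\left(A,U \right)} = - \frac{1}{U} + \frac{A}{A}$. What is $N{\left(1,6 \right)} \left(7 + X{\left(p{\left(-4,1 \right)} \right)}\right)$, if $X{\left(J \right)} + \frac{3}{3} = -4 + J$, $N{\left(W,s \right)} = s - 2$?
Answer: $8$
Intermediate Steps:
$N{\left(W,s \right)} = -2 + s$
$p{\left(A,U \right)} = 1 - \frac{1}{U}$ ($p{\left(A,U \right)} = - \frac{1}{U} + 1 = 1 - \frac{1}{U}$)
$X{\left(J \right)} = -5 + J$ ($X{\left(J \right)} = -1 + \left(-4 + J\right) = -5 + J$)
$N{\left(1,6 \right)} \left(7 + X{\left(p{\left(-4,1 \right)} \right)}\right) = \left(-2 + 6\right) \left(7 - \left(5 - \frac{-1 + 1}{1}\right)\right) = 4 \left(7 + \left(-5 + 1 \cdot 0\right)\right) = 4 \left(7 + \left(-5 + 0\right)\right) = 4 \left(7 - 5\right) = 4 \cdot 2 = 8$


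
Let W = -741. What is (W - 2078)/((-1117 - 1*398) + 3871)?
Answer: -2819/2356 ≈ -1.1965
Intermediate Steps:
(W - 2078)/((-1117 - 1*398) + 3871) = (-741 - 2078)/((-1117 - 1*398) + 3871) = -2819/((-1117 - 398) + 3871) = -2819/(-1515 + 3871) = -2819/2356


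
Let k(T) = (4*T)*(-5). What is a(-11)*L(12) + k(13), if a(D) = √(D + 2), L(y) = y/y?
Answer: -260 + 3*I ≈ -260.0 + 3.0*I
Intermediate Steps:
k(T) = -20*T
L(y) = 1
a(D) = √(2 + D)
a(-11)*L(12) + k(13) = √(2 - 11)*1 - 20*13 = √(-9)*1 - 260 = (3*I)*1 - 260 = 3*I - 260 = -260 + 3*I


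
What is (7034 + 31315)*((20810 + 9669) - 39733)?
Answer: -354881646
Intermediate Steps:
(7034 + 31315)*((20810 + 9669) - 39733) = 38349*(30479 - 39733) = 38349*(-9254) = -354881646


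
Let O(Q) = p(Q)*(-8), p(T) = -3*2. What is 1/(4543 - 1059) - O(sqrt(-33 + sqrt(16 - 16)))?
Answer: -167231/3484 ≈ -48.000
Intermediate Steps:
p(T) = -6
O(Q) = 48 (O(Q) = -6*(-8) = 48)
1/(4543 - 1059) - O(sqrt(-33 + sqrt(16 - 16))) = 1/(4543 - 1059) - 1*48 = 1/3484 - 48 = -167231/3484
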